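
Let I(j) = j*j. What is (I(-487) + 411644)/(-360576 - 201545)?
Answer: -648813/562121 ≈ -1.1542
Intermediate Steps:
I(j) = j²
(I(-487) + 411644)/(-360576 - 201545) = ((-487)² + 411644)/(-360576 - 201545) = (237169 + 411644)/(-562121) = 648813*(-1/562121) = -648813/562121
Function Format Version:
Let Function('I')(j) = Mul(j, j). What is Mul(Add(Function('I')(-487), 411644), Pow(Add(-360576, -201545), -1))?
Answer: Rational(-648813, 562121) ≈ -1.1542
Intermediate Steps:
Function('I')(j) = Pow(j, 2)
Mul(Add(Function('I')(-487), 411644), Pow(Add(-360576, -201545), -1)) = Mul(Add(Pow(-487, 2), 411644), Pow(Add(-360576, -201545), -1)) = Mul(Add(237169, 411644), Pow(-562121, -1)) = Mul(648813, Rational(-1, 562121)) = Rational(-648813, 562121)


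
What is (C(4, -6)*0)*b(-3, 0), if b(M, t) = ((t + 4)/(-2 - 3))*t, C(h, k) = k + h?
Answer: 0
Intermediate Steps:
C(h, k) = h + k
b(M, t) = t*(-⅘ - t/5) (b(M, t) = ((4 + t)/(-5))*t = ((4 + t)*(-⅕))*t = (-⅘ - t/5)*t = t*(-⅘ - t/5))
(C(4, -6)*0)*b(-3, 0) = ((4 - 6)*0)*(-⅕*0*(4 + 0)) = (-2*0)*(-⅕*0*4) = 0*0 = 0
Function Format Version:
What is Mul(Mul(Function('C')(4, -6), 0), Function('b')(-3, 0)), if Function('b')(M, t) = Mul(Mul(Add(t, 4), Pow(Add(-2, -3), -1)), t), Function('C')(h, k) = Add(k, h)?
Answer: 0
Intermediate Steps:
Function('C')(h, k) = Add(h, k)
Function('b')(M, t) = Mul(t, Add(Rational(-4, 5), Mul(Rational(-1, 5), t))) (Function('b')(M, t) = Mul(Mul(Add(4, t), Pow(-5, -1)), t) = Mul(Mul(Add(4, t), Rational(-1, 5)), t) = Mul(Add(Rational(-4, 5), Mul(Rational(-1, 5), t)), t) = Mul(t, Add(Rational(-4, 5), Mul(Rational(-1, 5), t))))
Mul(Mul(Function('C')(4, -6), 0), Function('b')(-3, 0)) = Mul(Mul(Add(4, -6), 0), Mul(Rational(-1, 5), 0, Add(4, 0))) = Mul(Mul(-2, 0), Mul(Rational(-1, 5), 0, 4)) = Mul(0, 0) = 0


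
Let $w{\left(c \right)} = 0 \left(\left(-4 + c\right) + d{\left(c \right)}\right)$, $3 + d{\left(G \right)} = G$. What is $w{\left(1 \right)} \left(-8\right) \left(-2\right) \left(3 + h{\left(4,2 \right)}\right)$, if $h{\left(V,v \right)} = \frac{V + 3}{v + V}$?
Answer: $0$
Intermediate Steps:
$d{\left(G \right)} = -3 + G$
$w{\left(c \right)} = 0$ ($w{\left(c \right)} = 0 \left(\left(-4 + c\right) + \left(-3 + c\right)\right) = 0 \left(-7 + 2 c\right) = 0$)
$h{\left(V,v \right)} = \frac{3 + V}{V + v}$
$w{\left(1 \right)} \left(-8\right) \left(-2\right) \left(3 + h{\left(4,2 \right)}\right) = 0 \left(-8\right) \left(-2\right) \left(3 + \frac{3 + 4}{4 + 2}\right) = 0 \left(-2\right) \left(3 + \frac{1}{6} \cdot 7\right) = 0 \left(3 + \frac{1}{6} \cdot 7\right) = 0 \left(3 + \frac{7}{6}\right) = 0 \cdot \frac{25}{6} = 0$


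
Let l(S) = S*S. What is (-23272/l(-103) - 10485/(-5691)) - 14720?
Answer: -296251087089/20125273 ≈ -14720.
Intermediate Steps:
l(S) = S²
(-23272/l(-103) - 10485/(-5691)) - 14720 = (-23272/((-103)²) - 10485/(-5691)) - 14720 = (-23272/10609 - 10485*(-1/5691)) - 14720 = (-23272*1/10609 + 3495/1897) - 14720 = (-23272/10609 + 3495/1897) - 14720 = -7068529/20125273 - 14720 = -296251087089/20125273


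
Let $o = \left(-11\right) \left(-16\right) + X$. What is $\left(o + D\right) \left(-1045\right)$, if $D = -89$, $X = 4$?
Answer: $-95095$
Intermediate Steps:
$o = 180$ ($o = \left(-11\right) \left(-16\right) + 4 = 176 + 4 = 180$)
$\left(o + D\right) \left(-1045\right) = \left(180 - 89\right) \left(-1045\right) = 91 \left(-1045\right) = -95095$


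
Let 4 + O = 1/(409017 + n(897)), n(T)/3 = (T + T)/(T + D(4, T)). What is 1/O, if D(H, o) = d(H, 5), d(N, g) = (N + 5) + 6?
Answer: -62171481/248685772 ≈ -0.25000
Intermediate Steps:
d(N, g) = 11 + N (d(N, g) = (5 + N) + 6 = 11 + N)
D(H, o) = 11 + H
n(T) = 6*T/(15 + T) (n(T) = 3*((T + T)/(T + (11 + 4))) = 3*((2*T)/(T + 15)) = 3*((2*T)/(15 + T)) = 3*(2*T/(15 + T)) = 6*T/(15 + T))
O = -248685772/62171481 (O = -4 + 1/(409017 + 6*897/(15 + 897)) = -4 + 1/(409017 + 6*897/912) = -4 + 1/(409017 + 6*897*(1/912)) = -4 + 1/(409017 + 897/152) = -4 + 1/(62171481/152) = -4 + 152/62171481 = -248685772/62171481 ≈ -4.0000)
1/O = 1/(-248685772/62171481) = -62171481/248685772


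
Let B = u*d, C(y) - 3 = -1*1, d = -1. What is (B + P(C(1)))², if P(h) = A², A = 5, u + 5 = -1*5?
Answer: 1225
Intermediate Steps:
u = -10 (u = -5 - 1*5 = -5 - 5 = -10)
C(y) = 2 (C(y) = 3 - 1*1 = 3 - 1 = 2)
P(h) = 25 (P(h) = 5² = 25)
B = 10 (B = -10*(-1) = 10)
(B + P(C(1)))² = (10 + 25)² = 35² = 1225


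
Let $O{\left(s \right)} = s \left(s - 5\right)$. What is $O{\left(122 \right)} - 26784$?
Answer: $-12510$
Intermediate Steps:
$O{\left(s \right)} = s \left(-5 + s\right)$
$O{\left(122 \right)} - 26784 = 122 \left(-5 + 122\right) - 26784 = 122 \cdot 117 - 26784 = 14274 - 26784 = -12510$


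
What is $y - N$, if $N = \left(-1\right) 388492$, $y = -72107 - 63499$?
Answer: $252886$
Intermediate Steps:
$y = -135606$ ($y = -72107 - 63499 = -135606$)
$N = -388492$
$y - N = -135606 - -388492 = -135606 + 388492 = 252886$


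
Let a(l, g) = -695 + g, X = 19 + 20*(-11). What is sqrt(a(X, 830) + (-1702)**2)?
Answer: sqrt(2896939) ≈ 1702.0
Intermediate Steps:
X = -201 (X = 19 - 220 = -201)
sqrt(a(X, 830) + (-1702)**2) = sqrt((-695 + 830) + (-1702)**2) = sqrt(135 + 2896804) = sqrt(2896939)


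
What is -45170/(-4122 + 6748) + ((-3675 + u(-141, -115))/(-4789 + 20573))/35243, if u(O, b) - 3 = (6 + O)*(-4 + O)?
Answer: -966420119837/56183826712 ≈ -17.201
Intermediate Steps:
u(O, b) = 3 + (-4 + O)*(6 + O) (u(O, b) = 3 + (6 + O)*(-4 + O) = 3 + (-4 + O)*(6 + O))
-45170/(-4122 + 6748) + ((-3675 + u(-141, -115))/(-4789 + 20573))/35243 = -45170/(-4122 + 6748) + ((-3675 + (-21 + (-141)**2 + 2*(-141)))/(-4789 + 20573))/35243 = -45170/2626 + ((-3675 + (-21 + 19881 - 282))/15784)*(1/35243) = -45170*1/2626 + ((-3675 + 19578)*(1/15784))*(1/35243) = -22585/1313 + (15903*(1/15784))*(1/35243) = -22585/1313 + (15903/15784)*(1/35243) = -22585/1313 + 15903/556275512 = -966420119837/56183826712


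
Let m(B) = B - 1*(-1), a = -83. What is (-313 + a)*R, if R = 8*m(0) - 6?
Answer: -792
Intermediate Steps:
m(B) = 1 + B (m(B) = B + 1 = 1 + B)
R = 2 (R = 8*(1 + 0) - 6 = 8*1 - 6 = 8 - 6 = 2)
(-313 + a)*R = (-313 - 83)*2 = -396*2 = -792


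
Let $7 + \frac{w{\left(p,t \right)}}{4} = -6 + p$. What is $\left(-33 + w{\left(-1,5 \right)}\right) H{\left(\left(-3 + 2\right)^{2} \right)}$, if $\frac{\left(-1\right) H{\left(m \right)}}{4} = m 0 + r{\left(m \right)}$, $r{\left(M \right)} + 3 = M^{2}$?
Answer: $-712$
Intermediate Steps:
$w{\left(p,t \right)} = -52 + 4 p$ ($w{\left(p,t \right)} = -28 + 4 \left(-6 + p\right) = -28 + \left(-24 + 4 p\right) = -52 + 4 p$)
$r{\left(M \right)} = -3 + M^{2}$
$H{\left(m \right)} = 12 - 4 m^{2}$ ($H{\left(m \right)} = - 4 \left(m 0 + \left(-3 + m^{2}\right)\right) = - 4 \left(0 + \left(-3 + m^{2}\right)\right) = - 4 \left(-3 + m^{2}\right) = 12 - 4 m^{2}$)
$\left(-33 + w{\left(-1,5 \right)}\right) H{\left(\left(-3 + 2\right)^{2} \right)} = \left(-33 + \left(-52 + 4 \left(-1\right)\right)\right) \left(12 - 4 \left(\left(-3 + 2\right)^{2}\right)^{2}\right) = \left(-33 - 56\right) \left(12 - 4 \left(\left(-1\right)^{2}\right)^{2}\right) = \left(-33 - 56\right) \left(12 - 4 \cdot 1^{2}\right) = - 89 \left(12 - 4\right) = \left(-89\right) 8 = -712$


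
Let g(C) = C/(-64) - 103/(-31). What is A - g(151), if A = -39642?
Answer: -78651639/1984 ≈ -39643.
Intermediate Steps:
g(C) = 103/31 - C/64 (g(C) = C*(-1/64) - 103*(-1/31) = -C/64 + 103/31 = 103/31 - C/64)
A - g(151) = -39642 - (103/31 - 1/64*151) = -39642 - (103/31 - 151/64) = -39642 - 1*1911/1984 = -39642 - 1911/1984 = -78651639/1984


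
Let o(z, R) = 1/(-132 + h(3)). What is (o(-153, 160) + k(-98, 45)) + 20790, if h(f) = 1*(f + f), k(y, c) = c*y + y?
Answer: 2051531/126 ≈ 16282.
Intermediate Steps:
k(y, c) = y + c*y
h(f) = 2*f (h(f) = 1*(2*f) = 2*f)
o(z, R) = -1/126 (o(z, R) = 1/(-132 + 2*3) = 1/(-132 + 6) = 1/(-126) = -1/126)
(o(-153, 160) + k(-98, 45)) + 20790 = (-1/126 - 98*(1 + 45)) + 20790 = (-1/126 - 98*46) + 20790 = (-1/126 - 4508) + 20790 = -568009/126 + 20790 = 2051531/126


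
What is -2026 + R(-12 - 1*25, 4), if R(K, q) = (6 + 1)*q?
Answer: -1998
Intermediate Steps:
R(K, q) = 7*q
-2026 + R(-12 - 1*25, 4) = -2026 + 7*4 = -2026 + 28 = -1998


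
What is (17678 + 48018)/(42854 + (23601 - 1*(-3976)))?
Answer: 65696/70431 ≈ 0.93277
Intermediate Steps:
(17678 + 48018)/(42854 + (23601 - 1*(-3976))) = 65696/(42854 + (23601 + 3976)) = 65696/(42854 + 27577) = 65696/70431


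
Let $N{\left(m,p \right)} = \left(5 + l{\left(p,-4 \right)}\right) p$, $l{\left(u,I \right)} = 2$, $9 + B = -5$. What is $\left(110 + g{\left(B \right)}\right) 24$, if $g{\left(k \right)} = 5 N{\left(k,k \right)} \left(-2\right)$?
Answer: $26160$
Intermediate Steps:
$B = -14$ ($B = -9 - 5 = -14$)
$N{\left(m,p \right)} = 7 p$ ($N{\left(m,p \right)} = \left(5 + 2\right) p = 7 p$)
$g{\left(k \right)} = - 70 k$ ($g{\left(k \right)} = 5 \cdot 7 k \left(-2\right) = 35 k \left(-2\right) = - 70 k$)
$\left(110 + g{\left(B \right)}\right) 24 = \left(110 - -980\right) 24 = \left(110 + 980\right) 24 = 1090 \cdot 24 = 26160$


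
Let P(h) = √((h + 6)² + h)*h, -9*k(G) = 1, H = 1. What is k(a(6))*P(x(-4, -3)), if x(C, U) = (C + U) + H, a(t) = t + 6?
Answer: 2*I*√6/3 ≈ 1.633*I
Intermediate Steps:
a(t) = 6 + t
x(C, U) = 1 + C + U (x(C, U) = (C + U) + 1 = 1 + C + U)
k(G) = -⅑ (k(G) = -⅑*1 = -⅑)
P(h) = h*√(h + (6 + h)²) (P(h) = √((6 + h)² + h)*h = √(h + (6 + h)²)*h = h*√(h + (6 + h)²))
k(a(6))*P(x(-4, -3)) = -(1 - 4 - 3)*√((1 - 4 - 3) + (6 + (1 - 4 - 3))²)/9 = -(-2)*√(-6 + (6 - 6)²)/3 = -(-2)*√(-6 + 0²)/3 = -(-2)*√(-6 + 0)/3 = -(-2)*√(-6)/3 = -(-2)*I*√6/3 = 2*I*√6/3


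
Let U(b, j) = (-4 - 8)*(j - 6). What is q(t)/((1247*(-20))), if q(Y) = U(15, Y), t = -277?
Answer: -849/6235 ≈ -0.13617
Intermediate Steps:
U(b, j) = 72 - 12*j (U(b, j) = -12*(-6 + j) = 72 - 12*j)
q(Y) = 72 - 12*Y
q(t)/((1247*(-20))) = (72 - 12*(-277))/((1247*(-20))) = (72 + 3324)/(-24940) = 3396*(-1/24940) = -849/6235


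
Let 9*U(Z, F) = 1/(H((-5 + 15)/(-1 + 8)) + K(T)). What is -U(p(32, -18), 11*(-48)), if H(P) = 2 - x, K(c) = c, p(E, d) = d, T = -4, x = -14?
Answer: -1/108 ≈ -0.0092593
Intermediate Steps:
H(P) = 16 (H(P) = 2 - 1*(-14) = 2 + 14 = 16)
U(Z, F) = 1/108 (U(Z, F) = 1/(9*(16 - 4)) = (1/9)/12 = (1/9)*(1/12) = 1/108)
-U(p(32, -18), 11*(-48)) = -1*1/108 = -1/108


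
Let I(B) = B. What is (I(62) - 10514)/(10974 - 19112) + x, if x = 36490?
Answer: 11421772/313 ≈ 36491.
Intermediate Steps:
(I(62) - 10514)/(10974 - 19112) + x = (62 - 10514)/(10974 - 19112) + 36490 = -10452/(-8138) + 36490 = -10452*(-1/8138) + 36490 = 402/313 + 36490 = 11421772/313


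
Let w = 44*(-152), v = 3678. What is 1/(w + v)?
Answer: -1/3010 ≈ -0.00033223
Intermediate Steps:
w = -6688
1/(w + v) = 1/(-6688 + 3678) = 1/(-3010) = -1/3010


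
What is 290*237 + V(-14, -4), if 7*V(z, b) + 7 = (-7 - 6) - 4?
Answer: 481086/7 ≈ 68727.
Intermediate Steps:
V(z, b) = -24/7 (V(z, b) = -1 + ((-7 - 6) - 4)/7 = -1 + (-13 - 4)/7 = -1 + (1/7)*(-17) = -1 - 17/7 = -24/7)
290*237 + V(-14, -4) = 290*237 - 24/7 = 68730 - 24/7 = 481086/7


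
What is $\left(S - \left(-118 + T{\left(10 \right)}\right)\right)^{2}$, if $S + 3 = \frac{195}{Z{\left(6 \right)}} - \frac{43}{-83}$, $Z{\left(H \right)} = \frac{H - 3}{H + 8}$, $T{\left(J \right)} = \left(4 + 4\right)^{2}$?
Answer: $\frac{6368997636}{6889} \approx 9.2452 \cdot 10^{5}$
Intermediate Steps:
$T{\left(J \right)} = 64$ ($T{\left(J \right)} = 8^{2} = 64$)
$Z{\left(H \right)} = \frac{-3 + H}{8 + H}$
$S = \frac{75324}{83}$ ($S = -3 - \left(- \frac{43}{83} - 195 \frac{8 + 6}{-3 + 6}\right) = -3 - \left(- \frac{43}{83} - \frac{195}{\frac{1}{14} \cdot 3}\right) = -3 + \left(\frac{195}{\frac{1}{14} \cdot 3} + \frac{43}{83}\right) = -3 + \left(\frac{195}{\frac{3}{14}} + \frac{43}{83}\right) = -3 + \left(195 \cdot \frac{14}{3} + \frac{43}{83}\right) = -3 + \left(910 + \frac{43}{83}\right) = -3 + \frac{75573}{83} = \frac{75324}{83} \approx 907.52$)
$\left(S - \left(-118 + T{\left(10 \right)}\right)\right)^{2} = \left(\frac{75324}{83} + \left(118 - 64\right)\right)^{2} = \left(\frac{75324}{83} + 54\right)^{2} = \left(\frac{79806}{83}\right)^{2} = \frac{6368997636}{6889}$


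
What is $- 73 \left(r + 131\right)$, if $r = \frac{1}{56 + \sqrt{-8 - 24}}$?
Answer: $- \frac{3787459}{396} + \frac{73 i \sqrt{2}}{792} \approx -9564.3 + 0.13035 i$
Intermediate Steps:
$r = \frac{1}{56 + 4 i \sqrt{2}}$ ($r = \frac{1}{56 + \sqrt{-32}} = \frac{1}{56 + 4 i \sqrt{2}} \approx 0.017677 - 0.0017856 i$)
$- 73 \left(r + 131\right) = - 73 \left(\left(\frac{7}{396} - \frac{i \sqrt{2}}{792}\right) + 131\right) = - 73 \left(\frac{51883}{396} - \frac{i \sqrt{2}}{792}\right) = - \frac{3787459}{396} + \frac{73 i \sqrt{2}}{792}$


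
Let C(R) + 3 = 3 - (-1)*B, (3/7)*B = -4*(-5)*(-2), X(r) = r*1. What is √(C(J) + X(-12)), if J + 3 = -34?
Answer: 2*I*√237/3 ≈ 10.263*I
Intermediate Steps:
X(r) = r
J = -37 (J = -3 - 34 = -37)
B = -280/3 (B = 7*(-4*(-5)*(-2))/3 = 7*(20*(-2))/3 = (7/3)*(-40) = -280/3 ≈ -93.333)
C(R) = -280/3 (C(R) = -3 + (3 - (-1)*(-280)/3) = -3 + (3 - 1*280/3) = -3 + (3 - 280/3) = -3 - 271/3 = -280/3)
√(C(J) + X(-12)) = √(-280/3 - 12) = √(-316/3) = 2*I*√237/3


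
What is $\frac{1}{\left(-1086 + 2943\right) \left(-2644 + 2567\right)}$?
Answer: $- \frac{1}{142989} \approx -6.9935 \cdot 10^{-6}$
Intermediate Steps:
$\frac{1}{\left(-1086 + 2943\right) \left(-2644 + 2567\right)} = \frac{1}{1857 \left(-77\right)} = \frac{1}{-142989} = - \frac{1}{142989}$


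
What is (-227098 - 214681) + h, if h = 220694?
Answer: -221085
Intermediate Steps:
(-227098 - 214681) + h = (-227098 - 214681) + 220694 = -441779 + 220694 = -221085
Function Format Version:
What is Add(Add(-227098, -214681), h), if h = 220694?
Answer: -221085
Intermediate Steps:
Add(Add(-227098, -214681), h) = Add(Add(-227098, -214681), 220694) = Add(-441779, 220694) = -221085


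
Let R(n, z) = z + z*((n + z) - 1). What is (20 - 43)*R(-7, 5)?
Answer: 230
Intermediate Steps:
R(n, z) = z + z*(-1 + n + z)
(20 - 43)*R(-7, 5) = (20 - 43)*(5*(-7 + 5)) = -115*(-2) = -23*(-10) = 230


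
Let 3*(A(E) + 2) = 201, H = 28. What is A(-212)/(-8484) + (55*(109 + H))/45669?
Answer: 20319485/129151932 ≈ 0.15733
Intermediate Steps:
A(E) = 65 (A(E) = -2 + (⅓)*201 = -2 + 67 = 65)
A(-212)/(-8484) + (55*(109 + H))/45669 = 65/(-8484) + (55*(109 + 28))/45669 = 65*(-1/8484) + (55*137)*(1/45669) = -65/8484 + 7535*(1/45669) = -65/8484 + 7535/45669 = 20319485/129151932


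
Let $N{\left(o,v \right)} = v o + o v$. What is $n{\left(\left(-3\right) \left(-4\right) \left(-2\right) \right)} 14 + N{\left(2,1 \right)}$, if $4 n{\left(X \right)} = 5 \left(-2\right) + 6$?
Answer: $-10$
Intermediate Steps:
$N{\left(o,v \right)} = 2 o v$ ($N{\left(o,v \right)} = o v + o v = 2 o v$)
$n{\left(X \right)} = -1$ ($n{\left(X \right)} = \frac{5 \left(-2\right) + 6}{4} = \frac{-10 + 6}{4} = \frac{1}{4} \left(-4\right) = -1$)
$n{\left(\left(-3\right) \left(-4\right) \left(-2\right) \right)} 14 + N{\left(2,1 \right)} = \left(-1\right) 14 + 2 \cdot 2 \cdot 1 = -14 + 4 = -10$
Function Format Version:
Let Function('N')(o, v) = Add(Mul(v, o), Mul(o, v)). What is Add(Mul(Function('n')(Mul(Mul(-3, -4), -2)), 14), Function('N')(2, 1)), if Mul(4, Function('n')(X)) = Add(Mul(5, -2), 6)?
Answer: -10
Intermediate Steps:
Function('N')(o, v) = Mul(2, o, v) (Function('N')(o, v) = Add(Mul(o, v), Mul(o, v)) = Mul(2, o, v))
Function('n')(X) = -1 (Function('n')(X) = Mul(Rational(1, 4), Add(Mul(5, -2), 6)) = Mul(Rational(1, 4), Add(-10, 6)) = Mul(Rational(1, 4), -4) = -1)
Add(Mul(Function('n')(Mul(Mul(-3, -4), -2)), 14), Function('N')(2, 1)) = Add(Mul(-1, 14), Mul(2, 2, 1)) = Add(-14, 4) = -10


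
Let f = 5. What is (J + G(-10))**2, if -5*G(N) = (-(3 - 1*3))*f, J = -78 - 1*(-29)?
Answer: 2401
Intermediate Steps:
J = -49 (J = -78 + 29 = -49)
G(N) = 0 (G(N) = -(-(3 - 1*3))*5/5 = -(-(3 - 3))*5/5 = -(-1*0)*5/5 = -0*5 = -1/5*0 = 0)
(J + G(-10))**2 = (-49 + 0)**2 = (-49)**2 = 2401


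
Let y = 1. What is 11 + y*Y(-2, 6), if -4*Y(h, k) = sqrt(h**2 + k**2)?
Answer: 11 - sqrt(10)/2 ≈ 9.4189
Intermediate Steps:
Y(h, k) = -sqrt(h**2 + k**2)/4
11 + y*Y(-2, 6) = 11 + 1*(-sqrt((-2)**2 + 6**2)/4) = 11 + 1*(-sqrt(4 + 36)/4) = 11 + 1*(-sqrt(10)/2) = 11 - sqrt(10)/2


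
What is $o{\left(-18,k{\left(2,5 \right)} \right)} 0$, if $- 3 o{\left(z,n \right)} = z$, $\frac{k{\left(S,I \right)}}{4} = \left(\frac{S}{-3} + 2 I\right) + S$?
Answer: $0$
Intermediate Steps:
$k{\left(S,I \right)} = 8 I + \frac{8 S}{3}$ ($k{\left(S,I \right)} = 4 \left(\left(\frac{S}{-3} + 2 I\right) + S\right) = 4 \left(\left(- \frac{S}{3} + 2 I\right) + S\right) = 4 \left(\left(2 I - \frac{S}{3}\right) + S\right) = 4 \left(2 I + \frac{2 S}{3}\right) = 8 I + \frac{8 S}{3}$)
$o{\left(z,n \right)} = - \frac{z}{3}$
$o{\left(-18,k{\left(2,5 \right)} \right)} 0 = \left(- \frac{1}{3}\right) \left(-18\right) 0 = 6 \cdot 0 = 0$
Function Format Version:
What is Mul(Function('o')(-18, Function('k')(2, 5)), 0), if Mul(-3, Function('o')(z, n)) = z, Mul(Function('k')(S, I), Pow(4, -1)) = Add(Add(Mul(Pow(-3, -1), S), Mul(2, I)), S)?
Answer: 0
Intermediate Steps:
Function('k')(S, I) = Add(Mul(8, I), Mul(Rational(8, 3), S)) (Function('k')(S, I) = Mul(4, Add(Add(Mul(Pow(-3, -1), S), Mul(2, I)), S)) = Mul(4, Add(Add(Mul(Rational(-1, 3), S), Mul(2, I)), S)) = Mul(4, Add(Add(Mul(2, I), Mul(Rational(-1, 3), S)), S)) = Mul(4, Add(Mul(2, I), Mul(Rational(2, 3), S))) = Add(Mul(8, I), Mul(Rational(8, 3), S)))
Function('o')(z, n) = Mul(Rational(-1, 3), z)
Mul(Function('o')(-18, Function('k')(2, 5)), 0) = Mul(Mul(Rational(-1, 3), -18), 0) = Mul(6, 0) = 0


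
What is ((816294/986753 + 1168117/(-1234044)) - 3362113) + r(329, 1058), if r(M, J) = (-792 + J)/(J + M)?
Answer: -8077417534747740245/2402482518828 ≈ -3.3621e+6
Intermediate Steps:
r(M, J) = (-792 + J)/(J + M)
((816294/986753 + 1168117/(-1234044)) - 3362113) + r(329, 1058) = ((816294/986753 + 1168117/(-1234044)) - 3362113) + (-792 + 1058)/(1058 + 329) = ((816294*(1/986753) + 1168117*(-1/1234044)) - 3362113) + 266/1387 = ((22062/26669 - 1168117/1234044) - 3362113) + (1/1387)*266 = (-3927033545/32910719436 - 3362113) + 14/73 = -110649561582161813/32910719436 + 14/73 = -8077417534747740245/2402482518828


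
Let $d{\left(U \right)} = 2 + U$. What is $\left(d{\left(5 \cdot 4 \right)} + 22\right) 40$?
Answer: $1760$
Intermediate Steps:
$\left(d{\left(5 \cdot 4 \right)} + 22\right) 40 = \left(\left(2 + 5 \cdot 4\right) + 22\right) 40 = \left(\left(2 + 20\right) + 22\right) 40 = \left(22 + 22\right) 40 = 44 \cdot 40 = 1760$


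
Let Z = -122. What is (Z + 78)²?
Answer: 1936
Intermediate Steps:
(Z + 78)² = (-122 + 78)² = (-44)² = 1936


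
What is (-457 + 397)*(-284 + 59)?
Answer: 13500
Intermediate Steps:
(-457 + 397)*(-284 + 59) = -60*(-225) = 13500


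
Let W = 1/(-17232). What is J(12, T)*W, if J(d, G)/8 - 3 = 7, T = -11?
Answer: -5/1077 ≈ -0.0046425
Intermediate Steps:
J(d, G) = 80 (J(d, G) = 24 + 8*7 = 24 + 56 = 80)
W = -1/17232 ≈ -5.8032e-5
J(12, T)*W = 80*(-1/17232) = -5/1077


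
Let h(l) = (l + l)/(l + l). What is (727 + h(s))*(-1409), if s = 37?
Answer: -1025752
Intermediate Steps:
h(l) = 1 (h(l) = (2*l)/((2*l)) = (2*l)*(1/(2*l)) = 1)
(727 + h(s))*(-1409) = (727 + 1)*(-1409) = 728*(-1409) = -1025752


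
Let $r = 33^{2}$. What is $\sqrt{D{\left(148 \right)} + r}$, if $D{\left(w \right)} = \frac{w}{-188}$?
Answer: $\frac{\sqrt{2403862}}{47} \approx 32.988$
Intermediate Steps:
$r = 1089$
$D{\left(w \right)} = - \frac{w}{188}$ ($D{\left(w \right)} = w \left(- \frac{1}{188}\right) = - \frac{w}{188}$)
$\sqrt{D{\left(148 \right)} + r} = \sqrt{\left(- \frac{1}{188}\right) 148 + 1089} = \sqrt{- \frac{37}{47} + 1089} = \sqrt{\frac{51146}{47}} = \frac{\sqrt{2403862}}{47}$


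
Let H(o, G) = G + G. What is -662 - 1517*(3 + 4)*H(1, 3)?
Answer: -64376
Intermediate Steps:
H(o, G) = 2*G
-662 - 1517*(3 + 4)*H(1, 3) = -662 - 1517*(3 + 4)*2*3 = -662 - 10619*6 = -662 - 1517*42 = -662 - 63714 = -64376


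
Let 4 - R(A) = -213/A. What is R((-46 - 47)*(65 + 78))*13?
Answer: 17661/341 ≈ 51.792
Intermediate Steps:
R(A) = 4 + 213/A (R(A) = 4 - (-213)/A = 4 + 213/A)
R((-46 - 47)*(65 + 78))*13 = (4 + 213/(((-46 - 47)*(65 + 78))))*13 = (4 + 213/((-93*143)))*13 = (4 + 213/(-13299))*13 = (4 + 213*(-1/13299))*13 = (4 - 71/4433)*13 = (17661/4433)*13 = 17661/341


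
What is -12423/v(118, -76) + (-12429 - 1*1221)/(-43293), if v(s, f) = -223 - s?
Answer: 180827863/4920971 ≈ 36.746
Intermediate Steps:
-12423/v(118, -76) + (-12429 - 1*1221)/(-43293) = -12423/(-223 - 1*118) + (-12429 - 1*1221)/(-43293) = -12423/(-223 - 118) + (-12429 - 1221)*(-1/43293) = -12423/(-341) - 13650*(-1/43293) = -12423*(-1/341) + 4550/14431 = 12423/341 + 4550/14431 = 180827863/4920971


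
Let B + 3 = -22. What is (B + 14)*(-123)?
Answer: 1353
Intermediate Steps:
B = -25 (B = -3 - 22 = -25)
(B + 14)*(-123) = (-25 + 14)*(-123) = -11*(-123) = 1353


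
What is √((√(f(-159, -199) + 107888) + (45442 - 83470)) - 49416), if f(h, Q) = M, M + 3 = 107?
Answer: √(-87444 + 2*√26998) ≈ 295.15*I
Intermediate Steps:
M = 104 (M = -3 + 107 = 104)
f(h, Q) = 104
√((√(f(-159, -199) + 107888) + (45442 - 83470)) - 49416) = √((√(104 + 107888) + (45442 - 83470)) - 49416) = √((√107992 - 38028) - 49416) = √((2*√26998 - 38028) - 49416) = √((-38028 + 2*√26998) - 49416) = √(-87444 + 2*√26998)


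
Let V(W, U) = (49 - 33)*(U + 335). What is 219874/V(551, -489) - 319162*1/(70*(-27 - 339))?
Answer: -86549227/1127280 ≈ -76.777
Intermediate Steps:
V(W, U) = 5360 + 16*U (V(W, U) = 16*(335 + U) = 5360 + 16*U)
219874/V(551, -489) - 319162*1/(70*(-27 - 339)) = 219874/(5360 + 16*(-489)) - 319162*1/(70*(-27 - 339)) = 219874/(5360 - 7824) - 319162/(70*(-366)) = 219874/(-2464) - 319162/(-25620) = 219874*(-1/2464) - 319162*(-1/25620) = -109937/1232 + 159581/12810 = -86549227/1127280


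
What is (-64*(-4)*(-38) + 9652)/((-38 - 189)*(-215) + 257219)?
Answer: -19/76506 ≈ -0.00024835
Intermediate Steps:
(-64*(-4)*(-38) + 9652)/((-38 - 189)*(-215) + 257219) = (256*(-38) + 9652)/(-227*(-215) + 257219) = (-9728 + 9652)/(48805 + 257219) = -76/306024 = -76*1/306024 = -19/76506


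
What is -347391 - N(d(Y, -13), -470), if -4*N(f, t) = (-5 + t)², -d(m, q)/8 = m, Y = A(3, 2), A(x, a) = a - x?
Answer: -1163939/4 ≈ -2.9099e+5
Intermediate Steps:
Y = -1 (Y = 2 - 1*3 = 2 - 3 = -1)
d(m, q) = -8*m
N(f, t) = -(-5 + t)²/4
-347391 - N(d(Y, -13), -470) = -347391 - (-1)*(-5 - 470)²/4 = -347391 - (-1)*(-475)²/4 = -347391 - (-1)*225625/4 = -347391 - 1*(-225625/4) = -347391 + 225625/4 = -1163939/4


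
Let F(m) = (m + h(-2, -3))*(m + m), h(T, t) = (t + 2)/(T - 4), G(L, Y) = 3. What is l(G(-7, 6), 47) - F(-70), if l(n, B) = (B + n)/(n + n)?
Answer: -29305/3 ≈ -9768.3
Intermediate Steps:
h(T, t) = (2 + t)/(-4 + T)
F(m) = 2*m*(⅙ + m) (F(m) = (m + (2 - 3)/(-4 - 2))*(m + m) = (m - 1/(-6))*(2*m) = (m - ⅙*(-1))*(2*m) = (m + ⅙)*(2*m) = (⅙ + m)*(2*m) = 2*m*(⅙ + m))
l(n, B) = (B + n)/(2*n) (l(n, B) = (B + n)/((2*n)) = (B + n)*(1/(2*n)) = (B + n)/(2*n))
l(G(-7, 6), 47) - F(-70) = (½)*(47 + 3)/3 - (-70)*(1 + 6*(-70))/3 = (½)*(⅓)*50 - (-70)*(1 - 420)/3 = 25/3 - (-70)*(-419)/3 = 25/3 - 1*29330/3 = 25/3 - 29330/3 = -29305/3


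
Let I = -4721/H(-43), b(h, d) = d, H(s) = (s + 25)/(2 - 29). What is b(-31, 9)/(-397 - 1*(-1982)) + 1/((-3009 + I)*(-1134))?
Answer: 102985228/18136563795 ≈ 0.0056783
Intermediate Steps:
H(s) = -25/27 - s/27 (H(s) = (25 + s)/(-27) = (25 + s)*(-1/27) = -25/27 - s/27)
I = -14163/2 (I = -4721/(-25/27 - 1/27*(-43)) = -4721/(-25/27 + 43/27) = -4721/⅔ = -4721*3/2 = -14163/2 ≈ -7081.5)
b(-31, 9)/(-397 - 1*(-1982)) + 1/((-3009 + I)*(-1134)) = 9/(-397 - 1*(-1982)) + 1/(-3009 - 14163/2*(-1134)) = 9/(-397 + 1982) - 1/1134/(-20181/2) = 9/1585 - 2/20181*(-1/1134) = 9*(1/1585) + 1/11442627 = 9/1585 + 1/11442627 = 102985228/18136563795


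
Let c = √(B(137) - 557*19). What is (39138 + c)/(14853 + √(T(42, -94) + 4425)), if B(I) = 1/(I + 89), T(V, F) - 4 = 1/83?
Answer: 1462099614/554860483 - 40324*√26394/554860483 - 34*I*√3566733935577/2069074741107 + 410933*I*√540537082/1379383160738 ≈ 2.6233 + 0.0068952*I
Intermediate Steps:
T(V, F) = 333/83 (T(V, F) = 4 + 1/83 = 333/83)
B(I) = 1/(89 + I)
c = I*√540537082/226 (c = √(1/(89 + 137) - 557*19) = √(1/226 - 10583) = √(-2391757/226) = I*√540537082/226 ≈ 102.87*I)
(39138 + c)/(14853 + √(T(42, -94) + 4425)) = (39138 + I*√540537082/226)/(14853 + √(333/83 + 4425)) = (39138 + I*√540537082/226)/(14853 + √(367608/83)) = (39138 + I*√540537082/226)/(14853 + 34*√26394/83)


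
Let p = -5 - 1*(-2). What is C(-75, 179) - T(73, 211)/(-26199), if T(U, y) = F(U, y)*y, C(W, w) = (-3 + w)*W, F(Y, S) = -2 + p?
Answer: -345827855/26199 ≈ -13200.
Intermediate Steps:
p = -3 (p = -5 + 2 = -3)
F(Y, S) = -5 (F(Y, S) = -2 - 3 = -5)
C(W, w) = W*(-3 + w)
T(U, y) = -5*y
C(-75, 179) - T(73, 211)/(-26199) = -75*(-3 + 179) - (-5*211)/(-26199) = -75*176 - (-1055)*(-1)/26199 = -13200 - 1*1055/26199 = -13200 - 1055/26199 = -345827855/26199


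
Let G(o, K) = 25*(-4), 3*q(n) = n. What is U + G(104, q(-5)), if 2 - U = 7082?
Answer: -7180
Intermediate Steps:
U = -7080 (U = 2 - 1*7082 = 2 - 7082 = -7080)
q(n) = n/3
G(o, K) = -100
U + G(104, q(-5)) = -7080 - 100 = -7180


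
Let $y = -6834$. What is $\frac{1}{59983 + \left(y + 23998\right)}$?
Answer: $\frac{1}{77147} \approx 1.2962 \cdot 10^{-5}$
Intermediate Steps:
$\frac{1}{59983 + \left(y + 23998\right)} = \frac{1}{59983 + \left(-6834 + 23998\right)} = \frac{1}{59983 + 17164} = \frac{1}{77147}$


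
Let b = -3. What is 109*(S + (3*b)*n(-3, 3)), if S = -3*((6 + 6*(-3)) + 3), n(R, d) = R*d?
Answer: 11772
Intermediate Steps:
S = 27 (S = -3*((6 - 18) + 3) = -3*(-12 + 3) = -3*(-9) = 27)
109*(S + (3*b)*n(-3, 3)) = 109*(27 + (3*(-3))*(-3*3)) = 109*(27 - 9*(-9)) = 109*(27 + 81) = 109*108 = 11772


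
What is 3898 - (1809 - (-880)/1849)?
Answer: 3861681/1849 ≈ 2088.5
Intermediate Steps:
3898 - (1809 - (-880)/1849) = 3898 - (1809 - 1*(-880/1849)) = 3898 - (1809 + 880/1849) = 3898 - 1*3345721/1849 = 3898 - 3345721/1849 = 3861681/1849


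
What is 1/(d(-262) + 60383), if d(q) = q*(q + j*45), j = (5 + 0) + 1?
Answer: 1/58287 ≈ 1.7156e-5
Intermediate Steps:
j = 6 (j = 5 + 1 = 6)
d(q) = q*(270 + q) (d(q) = q*(q + 6*45) = q*(q + 270) = q*(270 + q))
1/(d(-262) + 60383) = 1/(-262*(270 - 262) + 60383) = 1/(-262*8 + 60383) = 1/(-2096 + 60383) = 1/58287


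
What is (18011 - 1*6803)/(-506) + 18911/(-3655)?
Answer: -25267103/924715 ≈ -27.324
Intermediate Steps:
(18011 - 1*6803)/(-506) + 18911/(-3655) = (18011 - 6803)*(-1/506) + 18911*(-1/3655) = 11208*(-1/506) - 18911/3655 = -5604/253 - 18911/3655 = -25267103/924715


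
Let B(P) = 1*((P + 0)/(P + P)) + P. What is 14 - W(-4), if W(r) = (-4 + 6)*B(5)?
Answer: 3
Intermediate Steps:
B(P) = 1/2 + P (B(P) = 1*(P/((2*P))) + P = 1*(P*(1/(2*P))) + P = 1*(1/2) + P = 1/2 + P)
W(r) = 11 (W(r) = (-4 + 6)*(1/2 + 5) = 2*(11/2) = 11)
14 - W(-4) = 14 - 1*11 = 14 - 11 = 3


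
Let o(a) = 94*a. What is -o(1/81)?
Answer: -94/81 ≈ -1.1605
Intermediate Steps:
-o(1/81) = -94/81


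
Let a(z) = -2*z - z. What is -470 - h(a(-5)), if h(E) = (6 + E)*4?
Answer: -554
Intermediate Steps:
a(z) = -3*z
h(E) = 24 + 4*E
-470 - h(a(-5)) = -470 - (24 + 4*(-3*(-5))) = -470 - (24 + 4*15) = -470 - (24 + 60) = -470 - 1*84 = -470 - 84 = -554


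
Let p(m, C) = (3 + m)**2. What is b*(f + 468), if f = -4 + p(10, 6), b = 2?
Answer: 1266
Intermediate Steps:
f = 165 (f = -4 + (3 + 10)**2 = -4 + 13**2 = -4 + 169 = 165)
b*(f + 468) = 2*(165 + 468) = 2*633 = 1266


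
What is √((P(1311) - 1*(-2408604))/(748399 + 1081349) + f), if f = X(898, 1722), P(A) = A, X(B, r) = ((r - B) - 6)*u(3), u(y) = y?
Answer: √228342969991951/304958 ≈ 49.551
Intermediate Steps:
X(B, r) = -18 - 3*B + 3*r (X(B, r) = ((r - B) - 6)*3 = (-6 + r - B)*3 = -18 - 3*B + 3*r)
f = 2454 (f = -18 - 3*898 + 3*1722 = -18 - 2694 + 5166 = 2454)
√((P(1311) - 1*(-2408604))/(748399 + 1081349) + f) = √((1311 - 1*(-2408604))/(748399 + 1081349) + 2454) = √((1311 + 2408604)/1829748 + 2454) = √(2409915*(1/1829748) + 2454) = √(803305/609916 + 2454) = √(1497537169/609916) = √228342969991951/304958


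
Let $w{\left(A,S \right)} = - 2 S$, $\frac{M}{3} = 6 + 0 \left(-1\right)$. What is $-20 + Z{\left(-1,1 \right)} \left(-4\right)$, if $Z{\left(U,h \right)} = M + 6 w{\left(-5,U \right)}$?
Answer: $-140$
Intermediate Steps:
$M = 18$ ($M = 3 \left(6 + 0 \left(-1\right)\right) = 3 \left(6 + 0\right) = 3 \cdot 6 = 18$)
$Z{\left(U,h \right)} = 18 - 12 U$ ($Z{\left(U,h \right)} = 18 + 6 \left(- 2 U\right) = 18 - 12 U$)
$-20 + Z{\left(-1,1 \right)} \left(-4\right) = -20 + \left(18 - -12\right) \left(-4\right) = -20 + \left(18 + 12\right) \left(-4\right) = -20 + 30 \left(-4\right) = -20 - 120 = -140$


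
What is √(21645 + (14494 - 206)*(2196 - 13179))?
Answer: I*√156903459 ≈ 12526.0*I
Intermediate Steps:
√(21645 + (14494 - 206)*(2196 - 13179)) = √(21645 + 14288*(-10983)) = √(21645 - 156925104) = √(-156903459) = I*√156903459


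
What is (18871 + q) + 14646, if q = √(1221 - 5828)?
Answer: 33517 + I*√4607 ≈ 33517.0 + 67.875*I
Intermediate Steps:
q = I*√4607 (q = √(-4607) = I*√4607 ≈ 67.875*I)
(18871 + q) + 14646 = (18871 + I*√4607) + 14646 = 33517 + I*√4607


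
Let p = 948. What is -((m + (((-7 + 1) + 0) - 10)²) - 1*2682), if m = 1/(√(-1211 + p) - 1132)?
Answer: 3109373794/1281687 + I*√263/1281687 ≈ 2426.0 + 1.2653e-5*I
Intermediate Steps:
m = 1/(-1132 + I*√263) (m = 1/(√(-1211 + 948) - 1132) = 1/(√(-263) - 1132) = 1/(I*√263 - 1132) = 1/(-1132 + I*√263) ≈ -0.00088321 - 1.265e-5*I)
-((m + (((-7 + 1) + 0) - 10)²) - 1*2682) = -(((-1132/1281687 - I*√263/1281687) + (((-7 + 1) + 0) - 10)²) - 1*2682) = -(((-1132/1281687 - I*√263/1281687) + ((-6 + 0) - 10)²) - 2682) = -(((-1132/1281687 - I*√263/1281687) + (-6 - 10)²) - 2682) = -(((-1132/1281687 - I*√263/1281687) + (-16)²) - 2682) = -(((-1132/1281687 - I*√263/1281687) + 256) - 2682) = -((328110740/1281687 - I*√263/1281687) - 2682) = -(-3109373794/1281687 - I*√263/1281687) = 3109373794/1281687 + I*√263/1281687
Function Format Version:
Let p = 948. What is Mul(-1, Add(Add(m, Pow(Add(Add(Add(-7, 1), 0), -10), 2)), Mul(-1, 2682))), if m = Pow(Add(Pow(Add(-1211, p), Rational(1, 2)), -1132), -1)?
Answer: Add(Rational(3109373794, 1281687), Mul(Rational(1, 1281687), I, Pow(263, Rational(1, 2)))) ≈ Add(2426.0, Mul(1.2653e-5, I))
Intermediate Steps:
m = Pow(Add(-1132, Mul(I, Pow(263, Rational(1, 2)))), -1) (m = Pow(Add(Pow(Add(-1211, 948), Rational(1, 2)), -1132), -1) = Pow(Add(Pow(-263, Rational(1, 2)), -1132), -1) = Pow(Add(Mul(I, Pow(263, Rational(1, 2))), -1132), -1) = Pow(Add(-1132, Mul(I, Pow(263, Rational(1, 2)))), -1) ≈ Add(-0.00088321, Mul(-1.265e-5, I)))
Mul(-1, Add(Add(m, Pow(Add(Add(Add(-7, 1), 0), -10), 2)), Mul(-1, 2682))) = Mul(-1, Add(Add(Add(Rational(-1132, 1281687), Mul(Rational(-1, 1281687), I, Pow(263, Rational(1, 2)))), Pow(Add(Add(Add(-7, 1), 0), -10), 2)), Mul(-1, 2682))) = Mul(-1, Add(Add(Add(Rational(-1132, 1281687), Mul(Rational(-1, 1281687), I, Pow(263, Rational(1, 2)))), Pow(Add(Add(-6, 0), -10), 2)), -2682)) = Mul(-1, Add(Add(Add(Rational(-1132, 1281687), Mul(Rational(-1, 1281687), I, Pow(263, Rational(1, 2)))), Pow(Add(-6, -10), 2)), -2682)) = Mul(-1, Add(Add(Add(Rational(-1132, 1281687), Mul(Rational(-1, 1281687), I, Pow(263, Rational(1, 2)))), Pow(-16, 2)), -2682)) = Mul(-1, Add(Add(Add(Rational(-1132, 1281687), Mul(Rational(-1, 1281687), I, Pow(263, Rational(1, 2)))), 256), -2682)) = Mul(-1, Add(Add(Rational(328110740, 1281687), Mul(Rational(-1, 1281687), I, Pow(263, Rational(1, 2)))), -2682)) = Mul(-1, Add(Rational(-3109373794, 1281687), Mul(Rational(-1, 1281687), I, Pow(263, Rational(1, 2))))) = Add(Rational(3109373794, 1281687), Mul(Rational(1, 1281687), I, Pow(263, Rational(1, 2))))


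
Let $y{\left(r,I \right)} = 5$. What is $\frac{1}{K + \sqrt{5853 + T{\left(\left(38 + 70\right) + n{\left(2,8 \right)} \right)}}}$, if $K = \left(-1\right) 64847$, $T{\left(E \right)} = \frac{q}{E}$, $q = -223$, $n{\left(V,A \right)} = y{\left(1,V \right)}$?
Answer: $- \frac{7327711}{475179414051} - \frac{\sqrt{74711758}}{475179414051} \approx -1.5439 \cdot 10^{-5}$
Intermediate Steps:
$n{\left(V,A \right)} = 5$
$T{\left(E \right)} = - \frac{223}{E}$
$K = -64847$
$\frac{1}{K + \sqrt{5853 + T{\left(\left(38 + 70\right) + n{\left(2,8 \right)} \right)}}} = \frac{1}{-64847 + \sqrt{5853 - \frac{223}{\left(38 + 70\right) + 5}}} = \frac{1}{-64847 + \sqrt{5853 - \frac{223}{108 + 5}}} = \frac{1}{-64847 + \sqrt{5853 - \frac{223}{113}}} = \frac{1}{-64847 + \sqrt{\frac{661166}{113}}} = \frac{1}{-64847 + \frac{\sqrt{74711758}}{113}}$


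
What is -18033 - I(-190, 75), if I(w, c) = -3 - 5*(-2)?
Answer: -18040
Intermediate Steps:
I(w, c) = 7 (I(w, c) = -3 + 10 = 7)
-18033 - I(-190, 75) = -18033 - 1*7 = -18033 - 7 = -18040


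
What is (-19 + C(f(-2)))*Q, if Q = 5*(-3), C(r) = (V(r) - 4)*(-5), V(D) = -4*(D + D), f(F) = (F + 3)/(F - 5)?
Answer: 495/7 ≈ 70.714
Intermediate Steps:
f(F) = (3 + F)/(-5 + F)
V(D) = -8*D
C(r) = 20 + 40*r (C(r) = (-8*r - 4)*(-5) = (-4 - 8*r)*(-5) = 20 + 40*r)
Q = -15
(-19 + C(f(-2)))*Q = (-19 + (20 + 40*((3 - 2)/(-5 - 2))))*(-15) = (-19 + (20 + 40*(1/(-7))))*(-15) = (-19 + (20 + 40*(-⅐*1)))*(-15) = (-19 + (20 + 40*(-⅐)))*(-15) = (-19 + (20 - 40/7))*(-15) = (-19 + 100/7)*(-15) = -33/7*(-15) = 495/7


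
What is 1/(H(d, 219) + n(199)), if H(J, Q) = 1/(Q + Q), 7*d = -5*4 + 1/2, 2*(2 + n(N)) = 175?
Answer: 219/18725 ≈ 0.011696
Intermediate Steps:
n(N) = 171/2 (n(N) = -2 + (½)*175 = -2 + 175/2 = 171/2)
d = -39/14 (d = (-5*4 + 1/2)/7 = (-20 + ½)/7 = (⅐)*(-39/2) = -39/14 ≈ -2.7857)
H(J, Q) = 1/(2*Q)
1/(H(d, 219) + n(199)) = 1/((½)/219 + 171/2) = 1/((½)*(1/219) + 171/2) = 1/(1/438 + 171/2) = 1/(18725/219) = 219/18725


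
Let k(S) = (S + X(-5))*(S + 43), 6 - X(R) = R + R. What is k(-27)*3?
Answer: -528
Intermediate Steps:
X(R) = 6 - 2*R (X(R) = 6 - (R + R) = 6 - 2*R)
k(S) = (16 + S)*(43 + S) (k(S) = (S + (6 - 2*(-5)))*(S + 43) = (S + (6 + 10))*(43 + S) = (S + 16)*(43 + S) = (16 + S)*(43 + S))
k(-27)*3 = (688 + (-27)² + 59*(-27))*3 = (688 + 729 - 1593)*3 = -176*3 = -528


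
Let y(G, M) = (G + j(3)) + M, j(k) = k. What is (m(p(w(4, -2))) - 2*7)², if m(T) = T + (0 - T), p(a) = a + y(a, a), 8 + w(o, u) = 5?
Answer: 196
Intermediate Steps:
y(G, M) = 3 + G + M (y(G, M) = (G + 3) + M = (3 + G) + M = 3 + G + M)
w(o, u) = -3 (w(o, u) = -8 + 5 = -3)
p(a) = 3 + 3*a (p(a) = a + (3 + a + a) = a + (3 + 2*a) = 3 + 3*a)
m(T) = 0 (m(T) = T - T = 0)
(m(p(w(4, -2))) - 2*7)² = (0 - 2*7)² = (0 - 14)² = (-14)² = 196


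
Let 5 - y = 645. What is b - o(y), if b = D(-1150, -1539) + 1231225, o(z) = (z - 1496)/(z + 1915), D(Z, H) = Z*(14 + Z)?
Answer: 1078491337/425 ≈ 2.5376e+6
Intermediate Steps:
y = -640 (y = 5 - 1*645 = 5 - 645 = -640)
o(z) = (-1496 + z)/(1915 + z)
b = 2537625 (b = -1150*(14 - 1150) + 1231225 = -1150*(-1136) + 1231225 = 1306400 + 1231225 = 2537625)
b - o(y) = 2537625 - (-1496 - 640)/(1915 - 640) = 2537625 - (-2136)/1275 = 2537625 - 1*(-712/425) = 2537625 + 712/425 = 1078491337/425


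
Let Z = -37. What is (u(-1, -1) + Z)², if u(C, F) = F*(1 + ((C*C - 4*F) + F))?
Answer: 1764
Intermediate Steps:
u(C, F) = F*(1 + C² - 3*F) (u(C, F) = F*(1 + ((C² - 4*F) + F)) = F*(1 + (C² - 3*F)) = F*(1 + C² - 3*F))
(u(-1, -1) + Z)² = (-(1 + (-1)² - 3*(-1)) - 37)² = (-(1 + 1 + 3) - 37)² = (-1*5 - 37)² = (-5 - 37)² = (-42)² = 1764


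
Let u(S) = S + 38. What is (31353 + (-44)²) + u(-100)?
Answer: 33227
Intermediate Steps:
u(S) = 38 + S
(31353 + (-44)²) + u(-100) = (31353 + (-44)²) + (38 - 100) = (31353 + 1936) - 62 = 33289 - 62 = 33227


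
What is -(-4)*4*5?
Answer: 80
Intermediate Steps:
-(-4)*4*5 = -2*(-8)*5 = 16*5 = 80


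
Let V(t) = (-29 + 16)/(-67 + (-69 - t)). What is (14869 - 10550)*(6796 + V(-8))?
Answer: 3757102419/128 ≈ 2.9352e+7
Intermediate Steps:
V(t) = -13/(-136 - t)
(14869 - 10550)*(6796 + V(-8)) = (14869 - 10550)*(6796 + 13/(136 - 8)) = 4319*(6796 + 13/128) = 4319*(869901/128) = 3757102419/128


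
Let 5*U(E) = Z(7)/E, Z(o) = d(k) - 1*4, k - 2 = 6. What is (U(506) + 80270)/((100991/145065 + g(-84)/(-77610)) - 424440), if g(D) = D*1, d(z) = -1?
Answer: -15242732923752945/80598169842980306 ≈ -0.18912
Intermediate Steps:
k = 8 (k = 2 + 6 = 8)
g(D) = D
Z(o) = -5 (Z(o) = -1 - 1*4 = -1 - 4 = -5)
U(E) = -1/E (U(E) = (-5/E)/5 = -1/E)
(U(506) + 80270)/((100991/145065 + g(-84)/(-77610)) - 424440) = (-1/506 + 80270)/((100991/145065 - 84/(-77610)) - 424440) = (-1*1/506 + 80270)/((100991*(1/145065) - 84*(-1/77610)) - 424440) = (-1/506 + 80270)/((100991/145065 + 14/12935) - 424440) = 40616619/(506*(261669899/375283155 - 424440)) = 40616619/(506*(-159284920638301/375283155)) = (40616619/506)*(-375283155/159284920638301) = -15242732923752945/80598169842980306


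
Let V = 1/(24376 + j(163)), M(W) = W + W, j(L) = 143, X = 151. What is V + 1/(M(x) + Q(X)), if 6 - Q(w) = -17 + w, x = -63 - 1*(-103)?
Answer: -2719/130768 ≈ -0.020793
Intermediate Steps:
x = 40 (x = -63 + 103 = 40)
M(W) = 2*W
Q(w) = 23 - w (Q(w) = 6 - (-17 + w) = 6 + (17 - w) = 23 - w)
V = 1/24519 (V = 1/(24376 + 143) = 1/24519 ≈ 4.0785e-5)
V + 1/(M(x) + Q(X)) = 1/24519 + 1/(2*40 + (23 - 1*151)) = 1/24519 + 1/(80 + (23 - 151)) = 1/24519 + 1/(80 - 128) = 1/24519 + 1/(-48) = 1/24519 - 1/48 = -2719/130768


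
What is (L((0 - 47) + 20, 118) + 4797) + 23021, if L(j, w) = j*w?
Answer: 24632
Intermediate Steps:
(L((0 - 47) + 20, 118) + 4797) + 23021 = (((0 - 47) + 20)*118 + 4797) + 23021 = ((-47 + 20)*118 + 4797) + 23021 = (-27*118 + 4797) + 23021 = (-3186 + 4797) + 23021 = 1611 + 23021 = 24632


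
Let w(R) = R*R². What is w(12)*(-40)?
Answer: -69120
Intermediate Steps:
w(R) = R³
w(12)*(-40) = 12³*(-40) = 1728*(-40) = -69120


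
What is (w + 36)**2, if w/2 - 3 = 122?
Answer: 81796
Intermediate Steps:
w = 250 (w = 6 + 2*122 = 6 + 244 = 250)
(w + 36)**2 = (250 + 36)**2 = 286**2 = 81796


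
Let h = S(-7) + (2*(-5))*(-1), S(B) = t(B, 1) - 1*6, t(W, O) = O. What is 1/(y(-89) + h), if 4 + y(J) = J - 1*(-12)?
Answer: -1/76 ≈ -0.013158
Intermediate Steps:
S(B) = -5 (S(B) = 1 - 1*6 = 1 - 6 = -5)
y(J) = 8 + J (y(J) = -4 + (J - 1*(-12)) = -4 + (J + 12) = -4 + (12 + J) = 8 + J)
h = 5 (h = -5 + (2*(-5))*(-1) = -5 - 10*(-1) = -5 + 10 = 5)
1/(y(-89) + h) = 1/((8 - 89) + 5) = 1/(-81 + 5) = 1/(-76) = -1/76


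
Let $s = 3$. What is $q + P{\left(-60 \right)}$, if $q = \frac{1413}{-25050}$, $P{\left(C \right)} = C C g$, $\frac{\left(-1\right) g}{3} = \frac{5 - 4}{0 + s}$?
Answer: $- \frac{30060471}{8350} \approx -3600.1$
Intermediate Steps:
$g = -1$ ($g = - 3 \frac{5 - 4}{0 + 3} = - 3 \cdot 1 \cdot \frac{1}{3} = \left(-3\right) \frac{1}{3} = -1$)
$P{\left(C \right)} = - C^{2}$ ($P{\left(C \right)} = C C \left(-1\right) = C^{2} \left(-1\right) = - C^{2}$)
$q = - \frac{471}{8350}$ ($q = 1413 \left(- \frac{1}{25050}\right) = - \frac{471}{8350} \approx -0.056407$)
$q + P{\left(-60 \right)} = - \frac{471}{8350} - \left(-60\right)^{2} = - \frac{471}{8350} - 3600 = - \frac{30060471}{8350}$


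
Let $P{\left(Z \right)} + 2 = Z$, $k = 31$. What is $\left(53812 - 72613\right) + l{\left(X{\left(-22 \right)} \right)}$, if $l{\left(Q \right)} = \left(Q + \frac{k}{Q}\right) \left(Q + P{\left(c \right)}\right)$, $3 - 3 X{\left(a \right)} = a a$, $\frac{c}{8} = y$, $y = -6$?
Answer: $\frac{64775311}{4329} \approx 14963.0$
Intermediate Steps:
$c = -48$ ($c = 8 \left(-6\right) = -48$)
$X{\left(a \right)} = 1 - \frac{a^{2}}{3}$ ($X{\left(a \right)} = 1 - \frac{a a}{3} = 1 - \frac{a^{2}}{3}$)
$P{\left(Z \right)} = -2 + Z$
$l{\left(Q \right)} = \left(-50 + Q\right) \left(Q + \frac{31}{Q}\right)$ ($l{\left(Q \right)} = \left(Q + \frac{31}{Q}\right) \left(Q - 50\right) = \left(Q + \frac{31}{Q}\right) \left(-50 + Q\right) = \left(-50 + Q\right) \left(Q + \frac{31}{Q}\right)$)
$\left(53812 - 72613\right) + l{\left(X{\left(-22 \right)} \right)} = \left(53812 - 72613\right) - \left(-31 - \left(1 - \frac{\left(-22\right)^{2}}{3}\right)^{2} + 50 \left(1 - \frac{\left(-22\right)^{2}}{3}\right) + \frac{1550}{1 - \frac{\left(-22\right)^{2}}{3}}\right) = -18801 - \left(-31 - \left(1 - \frac{484}{3}\right)^{2} + 50 \left(1 - \frac{484}{3}\right) + \frac{1550}{1 - \frac{484}{3}}\right) = -18801 + \left(31 + \left(- \frac{481}{3}\right)^{2} - \frac{1550}{- \frac{481}{3}} - - \frac{24050}{3}\right) = -18801 + \left(31 + \frac{231361}{9} - - \frac{4650}{481} + \frac{24050}{3}\right) = -18801 + \left(31 + \frac{231361}{9} + \frac{4650}{481} + \frac{24050}{3}\right) = -18801 + \frac{146164840}{4329} = \frac{64775311}{4329}$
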